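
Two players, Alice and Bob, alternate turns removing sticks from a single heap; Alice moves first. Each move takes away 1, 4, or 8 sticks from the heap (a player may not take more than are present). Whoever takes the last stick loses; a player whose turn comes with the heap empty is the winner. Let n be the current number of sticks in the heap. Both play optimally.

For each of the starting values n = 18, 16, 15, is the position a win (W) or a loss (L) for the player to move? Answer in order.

Classify positions by backward induction: terminal positions (no move available) are W. From any other position, the mover wins iff some move reaches an L.
n=0: no move; the opponent has just taken the last stick and therefore loses → W
n=1: L (sole option 0(W) is W)
n=2: W (go to 1, an L position)
n=3: L (sole option 2(W) is W)
n=4: W (go to 3, an L position)
n=5: W (go to 1, an L position)
n=6: L (options 5(W), 2(W) are all W)
n=7: W (go to 6, an L position)
n=8: L (options 7(W), 4(W), 0(W) are all W)
n=9: W (go to 8, an L position)
n=10: W (go to 6, an L position)
n=11: W (go to 3, an L position)
n=12: W (go to 8, an L position)
n=13: L (options 12(W), 9(W), 5(W) are all W)
n=14: W (go to 13, an L position)
n=15: L (options 14(W), 11(W), 7(W) are all W)
n=16: W (go to 15, an L position)
n=17: W (go to 13, an L position)
n=18: L (options 17(W), 14(W), 10(W) are all W)

18: L, 16: W, 15: L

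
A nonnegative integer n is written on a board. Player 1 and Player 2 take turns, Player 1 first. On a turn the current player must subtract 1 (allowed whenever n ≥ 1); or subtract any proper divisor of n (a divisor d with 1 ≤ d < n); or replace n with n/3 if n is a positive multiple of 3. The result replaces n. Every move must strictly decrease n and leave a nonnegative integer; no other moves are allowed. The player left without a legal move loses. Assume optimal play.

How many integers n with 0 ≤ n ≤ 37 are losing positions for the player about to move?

15

Label each position W (a win for the player to move) or L (a loss). A position with no legal move is L; any other position is W exactly when some move reaches an L, and L when every move reaches a W.
n=0: no move → L
n=1: →0(L), so W
n=2: →1(W) only, which is W, so L
n=3: →2(L), so W
n=4: →2(L), so W
n=5: →4(W) only, which is W, so L
n=6: →2(L), so W
n=7: →6(W) only, which is W, so L
n=8: →7(L), so W
n=9: →3(W), 6(W), 8(W) — all W, so L
n=10: →5(L), so W
n=11: →10(W) only, which is W, so L
n=12: →9(L), so W
n=13: →12(W) only, which is W, so L
n=14: →7(L), so W
n=15: →5(L), so W
n=16: →8(W), 12(W), 14(W), 15(W) — all W, so L
n=17: →16(L), so W
n=18: →9(L), so W
n=19: →18(W) only, which is W, so L
n=20: →16(L), so W
n=21: →7(L), so W
n=22: →11(L), so W
n=23: →22(W) only, which is W, so L
n=24: →16(L), so W
n=25: →20(W), 24(W) — all W, so L
n=26: →13(L), so W
n=27: →9(L), so W
n=28: →14(W), 21(W), 24(W), 26(W), 27(W) — all W, so L
n=29: →28(L), so W
n=30: →25(L), so W
n=31: →30(W) only, which is W, so L
n=32: →16(L), so W
n=33: →11(L), so W
n=34: →17(W), 32(W), 33(W) — all W, so L
n=35: →28(L), so W
n=36: →34(L), so W
n=37: →36(W) only, which is W, so L
L entries with 0 ≤ n ≤ 37: n = 0, 2, 5, 7, 9, 11, 13, 16, 19, 23, 25, 28, 31, 34, 37; that makes 15.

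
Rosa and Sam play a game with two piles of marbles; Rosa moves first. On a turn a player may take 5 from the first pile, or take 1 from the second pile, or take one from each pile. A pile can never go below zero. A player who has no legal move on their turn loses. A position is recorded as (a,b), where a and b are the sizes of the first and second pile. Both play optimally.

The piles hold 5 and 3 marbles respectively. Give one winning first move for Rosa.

Compute win/loss labels from the base case upward. A position with no move is L. Any other position is W if it can reach an L in one move, else L.
No move ever increases a pile, so every position that can arise here has a ≤ 5 and b ≤ 3; it is enough to label the cells with 0 ≤ a ≤ 5 and 0 ≤ b ≤ 3.
Every move lowers a or b (never raises either), so fill the grid row by row in increasing a, and left to right within a row: each cell's successors are then already labelled.
      b=0  b=1  b=2  b=3
a=0:    L    W    L    W
a=1:    L    W    L    W
a=2:    L    W    L    W
a=3:    L    W    L    W
a=4:    L    W    L    W
a=5:    W    W    W    W
Cells with no legal move (terminal, hence L): (0,0), (1,0), (2,0), (3,0), (4,0).
The remaining L cells, each justified by listing all of its moves:
(0,2): the only move is to (0,1)(W), a W ⇒ L
(1,2): moves to (1,1)(W), (0,1)(W); every one is W ⇒ L
(2,2): moves to (2,1)(W), (1,1)(W); every one is W ⇒ L
(3,2): moves to (3,1)(W), (2,1)(W); every one is W ⇒ L
(4,2): moves to (4,1)(W), (3,1)(W); every one is W ⇒ L
Every other cell has at least one move into one of the L cells above, so it is W.
From (5,3), the L positions reachable in one move are: (4,2).

Move to (4,2).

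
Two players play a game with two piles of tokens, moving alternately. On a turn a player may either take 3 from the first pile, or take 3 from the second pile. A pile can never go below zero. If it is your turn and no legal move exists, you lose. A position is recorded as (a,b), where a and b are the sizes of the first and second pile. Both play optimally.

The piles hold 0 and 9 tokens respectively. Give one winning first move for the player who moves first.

Move to (0,6).

Work bottom-up. With no move the player to move loses. Otherwise the position is W if at least one move leads to an L position for the opponent, and L if every move leads to a W.
No move ever increases a pile, so every position that can arise here has a ≤ 0 and b ≤ 9; it is enough to label the cells with 0 ≤ a ≤ 0 and 0 ≤ b ≤ 9.
Every move lowers a or b (never raises either), so fill the grid row by row in increasing a, and left to right within a row: each cell's successors are then already labelled.
      b=0  b=1  b=2  b=3  b=4  b=5  b=6  b=7  b=8  b=9
a=0:    L    L    L    W    W    W    L    L    L    W
Cells with no legal move (terminal, hence L): (0,0), (0,1), (0,2).
The remaining L cells, each justified by listing all of its moves:
(0,6): L (sole option (0,3)(W) is W)
(0,7): L (sole option (0,4)(W) is W)
(0,8): L (sole option (0,5)(W) is W)
Every other cell has at least one move into one of the L cells above, so it is W.
From (0,9), the L positions reachable in one move are: (0,6).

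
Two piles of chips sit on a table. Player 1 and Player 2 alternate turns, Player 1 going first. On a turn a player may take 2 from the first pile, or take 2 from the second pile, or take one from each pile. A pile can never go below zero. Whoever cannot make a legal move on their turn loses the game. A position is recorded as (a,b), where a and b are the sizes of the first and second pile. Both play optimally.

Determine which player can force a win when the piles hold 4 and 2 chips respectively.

Player 1 wins.

Classify positions by backward induction: terminal positions (no move available) are L. From any other position, the mover wins iff some move reaches an L.
No move ever increases a pile, so every position that can arise here has a ≤ 4 and b ≤ 2; it is enough to label the cells with 0 ≤ a ≤ 4 and 0 ≤ b ≤ 2.
Every move lowers a or b (never raises either), so fill the grid row by row in increasing a, and left to right within a row: each cell's successors are then already labelled.
      b=0  b=1  b=2
a=0:    L    L    W
a=1:    L    W    W
a=2:    W    W    L
a=3:    W    L    L
a=4:    L    L    W
Cells with no legal move (terminal, hence L): (0,0), (0,1), (1,0).
The remaining L cells, each justified by listing all of its moves:
(2,2): L (options (0,2)(W), (2,0)(W), (1,1)(W) are all W)
(3,1): L (options (1,1)(W), (2,0)(W) are all W)
(3,2): L (options (1,2)(W), (3,0)(W), (2,1)(W) are all W)
(4,0): L (sole option (2,0)(W) is W)
(4,1): L (options (2,1)(W), (3,0)(W) are all W)
Every other cell has at least one move into one of the L cells above, so it is W.
From (4,2) Player 1 can move to (2,2), reaching an L position.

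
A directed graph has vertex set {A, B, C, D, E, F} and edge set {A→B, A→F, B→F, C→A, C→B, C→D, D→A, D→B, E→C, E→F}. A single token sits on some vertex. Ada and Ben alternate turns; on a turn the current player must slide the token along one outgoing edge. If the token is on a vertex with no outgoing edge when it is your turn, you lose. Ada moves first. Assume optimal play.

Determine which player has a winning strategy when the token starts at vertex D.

Label each position W (a win for the player to move) or L (a loss). A position with no legal move is L; any other position is W exactly when some move reaches an L, and L when every move reaches a W.
Every edge goes from a vertex to one that appears earlier in the order F, B, A, D, C, E, so processing vertices in that order labels each vertex after all of its successors.
F: no outgoing edge → L
B: can move to F, which is L ⇒ W
A: can move to F, which is L ⇒ W
D: moves to A(W), B(W); every one is W ⇒ L
C: can move to D, which is L ⇒ W
E: can move to F, which is L ⇒ W
The starting position D is L: whatever Ada does, the opponent receives a W position.

Ben wins.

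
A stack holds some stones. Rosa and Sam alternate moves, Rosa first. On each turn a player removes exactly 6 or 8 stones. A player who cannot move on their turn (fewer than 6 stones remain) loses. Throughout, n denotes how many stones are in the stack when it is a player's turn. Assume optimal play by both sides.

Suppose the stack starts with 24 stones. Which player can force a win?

Positions with no move are L. A position that does have a move is losing for the player to move precisely when every available move leads to a winning position for the opponent. Fill in the labels:
n=0: no move → L
n=1: no move → L
n=2: no move → L
n=3: no move → L
n=4: no move → L
n=5: no move → L
n=6: →0(L), so W
n=7: →1(L), so W
n=8: →2(L), so W
n=9: →3(L), so W
n=10: →4(L), so W
n=11: →5(L), so W
n=12: →4(L), so W
n=13: →5(L), so W
n=14: →8(W), 6(W) — all W, so L
n=15: →9(W), 7(W) — all W, so L
n=16: →10(W), 8(W) — all W, so L
n=17: →11(W), 9(W) — all W, so L
n=18: →12(W), 10(W) — all W, so L
n=19: →13(W), 11(W) — all W, so L
n=20: →14(L), so W
n=21: →15(L), so W
n=22: →16(L), so W
n=23: →17(L), so W
n=24: →18(L), so W
From 24 Rosa can remove 6, leaving 18, reaching an L position.

Rosa wins.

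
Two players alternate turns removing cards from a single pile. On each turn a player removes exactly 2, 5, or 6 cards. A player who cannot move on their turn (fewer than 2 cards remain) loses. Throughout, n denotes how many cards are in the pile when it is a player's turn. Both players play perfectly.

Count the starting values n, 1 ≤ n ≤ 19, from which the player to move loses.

7

Use the standard recursion: the mover loses at a terminal position; elsewhere, the mover wins exactly when some move hands the opponent an L position.
n=0: no move → L
n=1: no move → L
n=2: →0(L), so W
n=3: →1(L), so W
n=4: →2(W) only, which is W, so L
n=5: →0(L), so W
n=6: →4(L), so W
n=7: →1(L), so W
n=8: →6(W), 3(W), 2(W) — all W, so L
n=9: →4(L), so W
n=10: →8(L), so W
n=11: →9(W), 6(W), 5(W) — all W, so L
n=12: →10(W), 7(W), 6(W) — all W, so L
n=13: →11(L), so W
n=14: →12(L), so W
n=15: →13(W), 10(W), 9(W) — all W, so L
n=16: →11(L), so W
n=17: →15(L), so W
n=18: →12(L), so W
n=19: →17(W), 14(W), 13(W) — all W, so L
L entries with 1 ≤ n ≤ 19 (n=0 is outside the asked range and is not counted): n = 1, 4, 8, 11, 12, 15, 19; that makes 7.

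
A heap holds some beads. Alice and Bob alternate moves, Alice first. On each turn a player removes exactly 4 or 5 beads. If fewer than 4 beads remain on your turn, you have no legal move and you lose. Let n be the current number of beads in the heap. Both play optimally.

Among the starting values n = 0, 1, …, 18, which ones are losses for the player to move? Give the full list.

0, 1, 2, 3, 9, 10, 11, 12, 18

Label each position W (a win for the player to move) or L (a loss). A position with no legal move is L; any other position is W exactly when some move reaches an L, and L when every move reaches a W.
n=0: no move → L
n=1: no move → L
n=2: no move → L
n=3: no move → L
n=4: can move to 0, which is L ⇒ W
n=5: can move to 1, which is L ⇒ W
n=6: can move to 2, which is L ⇒ W
n=7: can move to 3, which is L ⇒ W
n=8: can move to 3, which is L ⇒ W
n=9: moves to 5(W), 4(W); every one is W ⇒ L
n=10: moves to 6(W), 5(W); every one is W ⇒ L
n=11: moves to 7(W), 6(W); every one is W ⇒ L
n=12: moves to 8(W), 7(W); every one is W ⇒ L
n=13: can move to 9, which is L ⇒ W
n=14: can move to 10, which is L ⇒ W
n=15: can move to 11, which is L ⇒ W
n=16: can move to 12, which is L ⇒ W
n=17: can move to 12, which is L ⇒ W
n=18: moves to 14(W), 13(W); every one is W ⇒ L
The losing starting values of n are exactly the entries labelled L in this table (9 of them).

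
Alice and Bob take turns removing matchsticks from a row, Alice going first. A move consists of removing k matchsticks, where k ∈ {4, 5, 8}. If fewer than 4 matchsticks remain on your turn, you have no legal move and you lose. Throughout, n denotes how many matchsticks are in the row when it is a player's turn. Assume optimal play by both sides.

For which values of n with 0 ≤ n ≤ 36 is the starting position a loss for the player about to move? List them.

Work bottom-up. With no move the player to move loses. Otherwise the position is W if at least one move leads to an L position for the opponent, and L if every move leads to a W.
n=0: no move → L
n=1: no move → L
n=2: no move → L
n=3: no move → L
n=4: reaches L-position 0 → W
n=5: reaches L-position 1 → W
n=6: reaches L-position 2 → W
n=7: reaches L-position 3 → W
n=8: reaches L-position 3 → W
n=9: reaches L-position 1 → W
n=10: reaches L-position 2 → W
n=11: reaches L-position 3 → W
n=12: only reaches 8(W), 7(W), 4(W), all W → L
n=13: only reaches 9(W), 8(W), 5(W), all W → L
n=14: only reaches 10(W), 9(W), 6(W), all W → L
n=15: only reaches 11(W), 10(W), 7(W), all W → L
n=16: reaches L-position 12 → W
n=17: reaches L-position 13 → W
n=18: reaches L-position 14 → W
n=19: reaches L-position 15 → W
n=20: reaches L-position 15 → W
n=21: reaches L-position 13 → W
n=22: reaches L-position 14 → W
n=23: reaches L-position 15 → W
n=24: only reaches 20(W), 19(W), 16(W), all W → L
n=25: only reaches 21(W), 20(W), 17(W), all W → L
n=26: only reaches 22(W), 21(W), 18(W), all W → L
n=27: only reaches 23(W), 22(W), 19(W), all W → L
n=28: reaches L-position 24 → W
n=29: reaches L-position 25 → W
n=30: reaches L-position 26 → W
n=31: reaches L-position 27 → W
n=32: reaches L-position 27 → W
n=33: reaches L-position 25 → W
n=34: reaches L-position 26 → W
n=35: reaches L-position 27 → W
n=36: only reaches 32(W), 31(W), 28(W), all W → L
Reading off the rows marked L gives the requested list; there are 13 such values of n.

0, 1, 2, 3, 12, 13, 14, 15, 24, 25, 26, 27, 36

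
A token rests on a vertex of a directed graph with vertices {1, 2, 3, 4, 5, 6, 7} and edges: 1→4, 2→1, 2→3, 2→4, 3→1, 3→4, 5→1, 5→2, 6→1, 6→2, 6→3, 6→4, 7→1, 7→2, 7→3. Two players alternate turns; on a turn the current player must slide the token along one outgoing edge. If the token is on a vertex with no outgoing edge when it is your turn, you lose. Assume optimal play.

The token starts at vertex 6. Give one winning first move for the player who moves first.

Move to 4.

Positions with no move are L. A position that does have a move is losing for the player to move precisely when every available move leads to a winning position for the opponent. Fill in the labels:
Every edge goes from a vertex to one that appears earlier in the order 4, 1, 3, 2, 5, 6, 7, so processing vertices in that order labels each vertex after all of its successors.
4: no outgoing edge → L
1: can move to 4, which is L ⇒ W
3: can move to 4, which is L ⇒ W
2: can move to 4, which is L ⇒ W
5: moves to 2(W), 1(W); every one is W ⇒ L
6: can move to 4, which is L ⇒ W
7: moves to 2(W), 3(W), 1(W); every one is W ⇒ L
From 6, the L positions reachable in one move are: 4.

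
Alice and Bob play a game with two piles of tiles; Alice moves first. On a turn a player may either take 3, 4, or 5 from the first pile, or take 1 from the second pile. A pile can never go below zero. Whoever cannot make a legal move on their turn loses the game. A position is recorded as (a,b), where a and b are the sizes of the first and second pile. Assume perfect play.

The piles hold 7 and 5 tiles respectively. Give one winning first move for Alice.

Move to (4,5).

Label each position W (a win for the player to move) or L (a loss). A position with no legal move is L; any other position is W exactly when some move reaches an L, and L when every move reaches a W.
No move ever increases a pile, so every position that can arise here has a ≤ 7 and b ≤ 5; it is enough to label the cells with 0 ≤ a ≤ 7 and 0 ≤ b ≤ 5.
Every move lowers a or b (never raises either), so fill the grid row by row in increasing a, and left to right within a row: each cell's successors are then already labelled.
      b=0  b=1  b=2  b=3  b=4  b=5
a=0:    L    W    L    W    L    W
a=1:    L    W    L    W    L    W
a=2:    L    W    L    W    L    W
a=3:    W    L    W    L    W    L
a=4:    W    L    W    L    W    L
a=5:    W    L    W    L    W    L
a=6:    W    W    W    W    W    W
a=7:    W    W    W    W    W    W
Cells with no legal move (terminal, hence L): (0,0), (1,0), (2,0).
The remaining L cells, each justified by listing all of its moves:
(0,2): →(0,1)(W) only, which is W, so L
(0,4): →(0,3)(W) only, which is W, so L
(1,2): →(1,1)(W) only, which is W, so L
(1,4): →(1,3)(W) only, which is W, so L
(2,2): →(2,1)(W) only, which is W, so L
(2,4): →(2,3)(W) only, which is W, so L
(3,1): →(0,1)(W), (3,0)(W) — all W, so L
(3,3): →(0,3)(W), (3,2)(W) — all W, so L
(3,5): →(0,5)(W), (3,4)(W) — all W, so L
(4,1): →(1,1)(W), (0,1)(W), (4,0)(W) — all W, so L
(4,3): →(1,3)(W), (0,3)(W), (4,2)(W) — all W, so L
(4,5): →(1,5)(W), (0,5)(W), (4,4)(W) — all W, so L
(5,1): →(2,1)(W), (1,1)(W), (0,1)(W), (5,0)(W) — all W, so L
(5,3): →(2,3)(W), (1,3)(W), (0,3)(W), (5,2)(W) — all W, so L
(5,5): →(2,5)(W), (1,5)(W), (0,5)(W), (5,4)(W) — all W, so L
Every other cell has at least one move into one of the L cells above, so it is W.
From (7,5), the L positions reachable in one move are: (4,5), (3,5). Any move reaching one of these is winning.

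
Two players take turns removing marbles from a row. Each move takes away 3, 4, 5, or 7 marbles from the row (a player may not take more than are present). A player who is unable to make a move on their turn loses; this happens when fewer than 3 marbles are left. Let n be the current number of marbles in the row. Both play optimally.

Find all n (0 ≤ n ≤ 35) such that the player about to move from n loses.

Compute win/loss labels from the base case upward. A position with no move is L. Any other position is W if it can reach an L in one move, else L.
n=0: no move → L
n=1: no move → L
n=2: no move → L
n=3: W (go to 0, an L position)
n=4: W (go to 1, an L position)
n=5: W (go to 2, an L position)
n=6: W (go to 2, an L position)
n=7: W (go to 2, an L position)
n=8: W (go to 1, an L position)
n=9: W (go to 2, an L position)
n=10: L (options 7(W), 6(W), 5(W), 3(W) are all W)
n=11: L (options 8(W), 7(W), 6(W), 4(W) are all W)
n=12: L (options 9(W), 8(W), 7(W), 5(W) are all W)
n=13: W (go to 10, an L position)
n=14: W (go to 11, an L position)
n=15: W (go to 12, an L position)
n=16: W (go to 12, an L position)
n=17: W (go to 12, an L position)
n=18: W (go to 11, an L position)
n=19: W (go to 12, an L position)
n=20: L (options 17(W), 16(W), 15(W), 13(W) are all W)
n=21: L (options 18(W), 17(W), 16(W), 14(W) are all W)
n=22: L (options 19(W), 18(W), 17(W), 15(W) are all W)
n=23: W (go to 20, an L position)
n=24: W (go to 21, an L position)
n=25: W (go to 22, an L position)
n=26: W (go to 22, an L position)
n=27: W (go to 22, an L position)
n=28: W (go to 21, an L position)
n=29: W (go to 22, an L position)
n=30: L (options 27(W), 26(W), 25(W), 23(W) are all W)
n=31: L (options 28(W), 27(W), 26(W), 24(W) are all W)
n=32: L (options 29(W), 28(W), 27(W), 25(W) are all W)
n=33: W (go to 30, an L position)
n=34: W (go to 31, an L position)
n=35: W (go to 32, an L position)
The losing starting values of n are exactly the entries labelled L in this table (12 of them).

0, 1, 2, 10, 11, 12, 20, 21, 22, 30, 31, 32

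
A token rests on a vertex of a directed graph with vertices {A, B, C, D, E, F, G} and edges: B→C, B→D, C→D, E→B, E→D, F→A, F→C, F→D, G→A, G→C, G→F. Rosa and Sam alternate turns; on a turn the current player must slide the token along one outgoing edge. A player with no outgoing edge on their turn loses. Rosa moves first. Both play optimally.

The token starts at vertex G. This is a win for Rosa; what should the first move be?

Move to A.

Build the W/L table. Terminal = L. A non-terminal position is W if it has a move to some L; otherwise it is L.
Every edge goes from a vertex to one that appears earlier in the order D, A, C, F, B, E, G, so processing vertices in that order labels each vertex after all of its successors.
D: no outgoing edge → L
A: no outgoing edge → L
C: W (go to D, an L position)
F: W (go to A, an L position)
B: W (go to D, an L position)
E: W (go to D, an L position)
G: W (go to A, an L position)
From G, the L positions reachable in one move are: A.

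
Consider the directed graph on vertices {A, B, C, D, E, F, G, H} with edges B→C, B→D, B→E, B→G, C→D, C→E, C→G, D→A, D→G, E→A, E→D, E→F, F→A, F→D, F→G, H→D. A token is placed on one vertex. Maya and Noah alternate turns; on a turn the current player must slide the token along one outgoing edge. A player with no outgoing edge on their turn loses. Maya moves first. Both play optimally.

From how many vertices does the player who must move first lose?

3

Work bottom-up. With no move the player to move loses. Otherwise the position is W if at least one move leads to an L position for the opponent, and L if every move leads to a W.
Every edge goes from a vertex to one that appears earlier in the order A, G, D, F, E, C, H, B, so processing vertices in that order labels each vertex after all of its successors.
A: no outgoing edge → L
G: no outgoing edge → L
D: W (go to G, an L position)
F: W (go to G, an L position)
E: W (go to A, an L position)
C: W (go to G, an L position)
H: L (sole option D(W) is W)
B: W (go to G, an L position)
The L vertices are A, G, H; that is 3 in all.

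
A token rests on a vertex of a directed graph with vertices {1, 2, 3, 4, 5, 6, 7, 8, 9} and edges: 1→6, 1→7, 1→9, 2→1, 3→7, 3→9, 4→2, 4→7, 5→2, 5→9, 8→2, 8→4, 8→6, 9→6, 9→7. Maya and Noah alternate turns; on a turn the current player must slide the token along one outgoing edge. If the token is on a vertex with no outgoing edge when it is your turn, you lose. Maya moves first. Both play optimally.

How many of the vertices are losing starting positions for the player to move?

3

Compute win/loss labels from the base case upward. A position with no move is L. Any other position is W if it can reach an L in one move, else L.
Every edge goes from a vertex to one that appears earlier in the order 6, 7, 9, 1, 3, 2, 4, 8, 5, so processing vertices in that order labels each vertex after all of its successors.
6: no outgoing edge → L
7: no outgoing edge → L
9: can move to 7, which is L ⇒ W
1: can move to 7, which is L ⇒ W
3: can move to 7, which is L ⇒ W
2: the only move is to 1(W), a W ⇒ L
4: can move to 2, which is L ⇒ W
8: can move to 2, which is L ⇒ W
5: can move to 2, which is L ⇒ W
The L vertices are 2, 6, 7; that is 3 in all.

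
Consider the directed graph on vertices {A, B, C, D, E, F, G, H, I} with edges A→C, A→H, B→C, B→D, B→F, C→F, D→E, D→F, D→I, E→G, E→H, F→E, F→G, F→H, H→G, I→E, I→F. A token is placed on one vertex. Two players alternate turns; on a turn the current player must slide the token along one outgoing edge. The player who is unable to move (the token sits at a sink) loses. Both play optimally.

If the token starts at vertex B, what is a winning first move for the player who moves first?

Use the standard recursion: the mover loses at a terminal position; elsewhere, the mover wins exactly when some move hands the opponent an L position.
Every edge goes from a vertex to one that appears earlier in the order G, H, E, F, C, A, I, D, B, so processing vertices in that order labels each vertex after all of its successors.
G: no outgoing edge → L
H: →G(L), so W
E: →G(L), so W
F: →G(L), so W
C: →F(W) only, which is W, so L
A: →C(L), so W
I: →F(W), E(W) — all W, so L
D: →I(L), so W
B: →C(L), so W
From B, the L positions reachable in one move are: C.

Move to C.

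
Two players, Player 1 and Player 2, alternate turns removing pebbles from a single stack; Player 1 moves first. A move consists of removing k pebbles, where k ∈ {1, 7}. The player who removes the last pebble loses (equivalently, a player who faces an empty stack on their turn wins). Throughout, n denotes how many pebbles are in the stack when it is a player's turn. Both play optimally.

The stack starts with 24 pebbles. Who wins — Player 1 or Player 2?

Use the standard recursion: the mover wins at a terminal position; elsewhere, the mover wins exactly when some move hands the opponent an L position.
n=0: no move; the opponent has just taken the last pebble and therefore loses → W
n=1: L (sole option 0(W) is W)
n=2: W (go to 1, an L position)
n=3: L (sole option 2(W) is W)
n=4: W (go to 3, an L position)
n=5: L (sole option 4(W) is W)
n=6: W (go to 5, an L position)
n=7: L (options 6(W), 0(W) are all W)
n=8: W (go to 7, an L position)
n=9: L (options 8(W), 2(W) are all W)
n=10: W (go to 9, an L position)
n=11: L (options 10(W), 4(W) are all W)
n=12: W (go to 11, an L position)
n=13: L (options 12(W), 6(W) are all W)
n=14: W (go to 13, an L position)
n=15: L (options 14(W), 8(W) are all W)
n=16: W (go to 15, an L position)
n=17: L (options 16(W), 10(W) are all W)
n=18: W (go to 17, an L position)
n=19: L (options 18(W), 12(W) are all W)
n=20: W (go to 19, an L position)
n=21: L (options 20(W), 14(W) are all W)
n=22: W (go to 21, an L position)
n=23: L (options 22(W), 16(W) are all W)
n=24: W (go to 23, an L position)
The starting position 24 is W: Player 1 should remove 1, leaving 23, handing over an L position.

Player 1 wins.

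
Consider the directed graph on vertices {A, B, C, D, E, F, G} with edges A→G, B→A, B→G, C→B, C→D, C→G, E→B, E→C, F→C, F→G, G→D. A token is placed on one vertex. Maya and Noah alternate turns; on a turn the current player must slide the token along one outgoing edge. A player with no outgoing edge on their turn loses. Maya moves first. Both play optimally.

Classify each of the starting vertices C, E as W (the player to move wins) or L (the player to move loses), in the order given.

C: W, E: L

Use the standard recursion: the mover loses at a terminal position; elsewhere, the mover wins exactly when some move hands the opponent an L position.
Every edge goes from a vertex to one that appears earlier in the order D, G, A, B, C, F, E, so processing vertices in that order labels each vertex after all of its successors.
D: no outgoing edge → L
G: can move to D, which is L ⇒ W
A: the only move is to G(W), a W ⇒ L
B: can move to A, which is L ⇒ W
C: can move to D, which is L ⇒ W
F: moves to C(W), G(W); every one is W ⇒ L
E: moves to C(W), B(W); every one is W ⇒ L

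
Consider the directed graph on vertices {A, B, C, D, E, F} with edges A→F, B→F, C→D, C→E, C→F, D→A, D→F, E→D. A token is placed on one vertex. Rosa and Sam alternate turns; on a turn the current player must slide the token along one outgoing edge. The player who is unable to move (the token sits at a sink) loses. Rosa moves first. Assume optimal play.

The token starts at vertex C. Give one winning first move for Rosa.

Work bottom-up. With no move the player to move loses. Otherwise the position is W if at least one move leads to an L position for the opponent, and L if every move leads to a W.
Every edge goes from a vertex to one that appears earlier in the order F, A, D, E, C, B, so processing vertices in that order labels each vertex after all of its successors.
F: no outgoing edge → L
A: →F(L), so W
D: →F(L), so W
E: →D(W) only, which is W, so L
C: →E(L), so W
B: →F(L), so W
From C, the L positions reachable in one move are: E, F. Any move reaching one of these is winning.

Move to E.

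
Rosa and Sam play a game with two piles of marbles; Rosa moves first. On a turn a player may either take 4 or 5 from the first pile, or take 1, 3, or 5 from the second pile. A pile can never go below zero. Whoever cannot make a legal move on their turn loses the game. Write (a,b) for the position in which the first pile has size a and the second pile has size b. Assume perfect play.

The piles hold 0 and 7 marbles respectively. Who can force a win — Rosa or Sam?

Build the W/L table. Terminal = L. A non-terminal position is W if it has a move to some L; otherwise it is L.
No move ever increases a pile, so every position that can arise here has a ≤ 0 and b ≤ 7; it is enough to label the cells with 0 ≤ a ≤ 0 and 0 ≤ b ≤ 7.
Every move lowers a or b (never raises either), so fill the grid row by row in increasing a, and left to right within a row: each cell's successors are then already labelled.
      b=0  b=1  b=2  b=3  b=4  b=5  b=6  b=7
a=0:    L    W    L    W    L    W    L    W
Cells with no legal move (terminal, hence L): (0,0).
The remaining L cells, each justified by listing all of its moves:
(0,2): the only move is to (0,1)(W), a W ⇒ L
(0,4): moves to (0,3)(W), (0,1)(W); every one is W ⇒ L
(0,6): moves to (0,5)(W), (0,3)(W), (0,1)(W); every one is W ⇒ L
Every other cell has at least one move into one of the L cells above, so it is W.
The starting position (0,7) is W: Rosa should move to (0,6), handing over an L position.

Rosa wins.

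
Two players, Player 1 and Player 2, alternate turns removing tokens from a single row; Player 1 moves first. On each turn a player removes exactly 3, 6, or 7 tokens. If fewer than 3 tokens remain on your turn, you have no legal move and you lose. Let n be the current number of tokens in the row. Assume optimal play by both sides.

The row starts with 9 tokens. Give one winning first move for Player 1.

Classify positions by backward induction: terminal positions (no move available) are L. From any other position, the mover wins iff some move reaches an L.
n=0: no move → L
n=1: no move → L
n=2: no move → L
n=3: W (go to 0, an L position)
n=4: W (go to 1, an L position)
n=5: W (go to 2, an L position)
n=6: W (go to 0, an L position)
n=7: W (go to 1, an L position)
n=8: W (go to 2, an L position)
n=9: W (go to 2, an L position)
From 9, the L positions reachable in one move are: 2.

Remove 7, leaving 2.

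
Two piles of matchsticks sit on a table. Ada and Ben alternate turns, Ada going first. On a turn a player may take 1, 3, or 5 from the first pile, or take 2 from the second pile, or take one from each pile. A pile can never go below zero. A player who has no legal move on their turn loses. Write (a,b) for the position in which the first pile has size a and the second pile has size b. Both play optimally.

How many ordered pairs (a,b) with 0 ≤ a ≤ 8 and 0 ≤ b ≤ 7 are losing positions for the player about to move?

Build the W/L table. Terminal = L. A non-terminal position is W if it has a move to some L; otherwise it is L.
Every move lowers a or b (never raises either), so fill the grid row by row in increasing a, and left to right within a row: each cell's successors are then already labelled.
      b=0  b=1  b=2  b=3  b=4  b=5  b=6  b=7
a=0:    L    L    W    W    L    L    W    W
a=1:    W    W    W    L    W    W    W    L
a=2:    L    L    W    W    W    L    L    W
a=3:    W    W    W    L    W    W    W    W
a=4:    L    L    W    W    W    L    L    W
a=5:    W    W    W    L    W    W    W    W
a=6:    L    L    W    W    W    L    L    W
a=7:    W    W    W    L    L    W    W    W
a=8:    L    L    W    W    W    W    L    L
Cells with no legal move (terminal, hence L): (0,0), (0,1).
The remaining L cells, each justified by listing all of its moves:
(0,4): →(0,2)(W) only, which is W, so L
(0,5): →(0,3)(W) only, which is W, so L
(1,3): →(0,3)(W), (1,1)(W), (0,2)(W) — all W, so L
(1,7): →(0,7)(W), (1,5)(W), (0,6)(W) — all W, so L
(2,0): →(1,0)(W) only, which is W, so L
(2,1): →(1,1)(W), (1,0)(W) — all W, so L
(2,5): →(1,5)(W), (2,3)(W), (1,4)(W) — all W, so L
(2,6): →(1,6)(W), (2,4)(W), (1,5)(W) — all W, so L
(3,3): →(2,3)(W), (0,3)(W), (3,1)(W), (2,2)(W) — all W, so L
(4,0): →(3,0)(W), (1,0)(W) — all W, so L
(4,1): →(3,1)(W), (1,1)(W), (3,0)(W) — all W, so L
(4,5): →(3,5)(W), (1,5)(W), (4,3)(W), (3,4)(W) — all W, so L
(4,6): →(3,6)(W), (1,6)(W), (4,4)(W), (3,5)(W) — all W, so L
(5,3): →(4,3)(W), (2,3)(W), (0,3)(W), (5,1)(W), (4,2)(W) — all W, so L
(6,0): →(5,0)(W), (3,0)(W), (1,0)(W) — all W, so L
(6,1): →(5,1)(W), (3,1)(W), (1,1)(W), (5,0)(W) — all W, so L
(6,5): →(5,5)(W), (3,5)(W), (1,5)(W), (6,3)(W), (5,4)(W) — all W, so L
(6,6): →(5,6)(W), (3,6)(W), (1,6)(W), (6,4)(W), (5,5)(W) — all W, so L
(7,3): →(6,3)(W), (4,3)(W), (2,3)(W), (7,1)(W), (6,2)(W) — all W, so L
(7,4): →(6,4)(W), (4,4)(W), (2,4)(W), (7,2)(W), (6,3)(W) — all W, so L
(8,0): →(7,0)(W), (5,0)(W), (3,0)(W) — all W, so L
(8,1): →(7,1)(W), (5,1)(W), (3,1)(W), (7,0)(W) — all W, so L
(8,6): →(7,6)(W), (5,6)(W), (3,6)(W), (8,4)(W), (7,5)(W) — all W, so L
(8,7): →(7,7)(W), (5,7)(W), (3,7)(W), (8,5)(W), (7,6)(W) — all W, so L
Every other cell has at least one move into one of the L cells above, so it is W.
L cells per row: a=0: 4, a=1: 2, a=2: 4, a=3: 1, a=4: 4, a=5: 1, a=6: 4, a=7: 2, a=8: 4; total 26.

26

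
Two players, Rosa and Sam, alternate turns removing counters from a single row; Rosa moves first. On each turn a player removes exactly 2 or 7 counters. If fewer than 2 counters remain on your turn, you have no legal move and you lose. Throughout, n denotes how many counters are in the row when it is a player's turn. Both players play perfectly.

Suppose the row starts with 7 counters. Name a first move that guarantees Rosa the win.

Remove 2, leaving 5.

Classify positions by backward induction: terminal positions (no move available) are L. From any other position, the mover wins iff some move reaches an L.
n=0: no move → L
n=1: no move → L
n=2: W (go to 0, an L position)
n=3: W (go to 1, an L position)
n=4: L (sole option 2(W) is W)
n=5: L (sole option 3(W) is W)
n=6: W (go to 4, an L position)
n=7: W (go to 5, an L position)
From 7, the L positions reachable in one move are: 5, 0. Any move reaching one of these is winning.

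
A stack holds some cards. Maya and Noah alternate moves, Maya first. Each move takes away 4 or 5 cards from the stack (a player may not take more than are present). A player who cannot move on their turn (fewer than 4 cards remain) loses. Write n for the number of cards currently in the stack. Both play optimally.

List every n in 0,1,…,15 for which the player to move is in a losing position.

0, 1, 2, 3, 9, 10, 11, 12

Work bottom-up. With no move the player to move loses. Otherwise the position is W if at least one move leads to an L position for the opponent, and L if every move leads to a W.
n=0: no move → L
n=1: no move → L
n=2: no move → L
n=3: no move → L
n=4: reaches L-position 0 → W
n=5: reaches L-position 1 → W
n=6: reaches L-position 2 → W
n=7: reaches L-position 3 → W
n=8: reaches L-position 3 → W
n=9: only reaches 5(W), 4(W), all W → L
n=10: only reaches 6(W), 5(W), all W → L
n=11: only reaches 7(W), 6(W), all W → L
n=12: only reaches 8(W), 7(W), all W → L
n=13: reaches L-position 9 → W
n=14: reaches L-position 10 → W
n=15: reaches L-position 11 → W
The losing starting values of n are exactly the entries labelled L in this table (8 of them).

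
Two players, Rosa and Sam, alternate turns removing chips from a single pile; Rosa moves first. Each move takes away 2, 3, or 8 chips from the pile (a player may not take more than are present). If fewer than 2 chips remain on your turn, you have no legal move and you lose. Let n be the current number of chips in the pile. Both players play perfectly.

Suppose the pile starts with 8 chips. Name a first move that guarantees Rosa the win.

Work bottom-up. With no move the player to move loses. Otherwise the position is W if at least one move leads to an L position for the opponent, and L if every move leads to a W.
n=0: no move → L
n=1: no move → L
n=2: W (go to 0, an L position)
n=3: W (go to 1, an L position)
n=4: W (go to 1, an L position)
n=5: L (options 3(W), 2(W) are all W)
n=6: L (options 4(W), 3(W) are all W)
n=7: W (go to 5, an L position)
n=8: W (go to 6, an L position)
From 8, the L positions reachable in one move are: 6, 5, 0. Any move reaching one of these is winning.

Remove 2, leaving 6.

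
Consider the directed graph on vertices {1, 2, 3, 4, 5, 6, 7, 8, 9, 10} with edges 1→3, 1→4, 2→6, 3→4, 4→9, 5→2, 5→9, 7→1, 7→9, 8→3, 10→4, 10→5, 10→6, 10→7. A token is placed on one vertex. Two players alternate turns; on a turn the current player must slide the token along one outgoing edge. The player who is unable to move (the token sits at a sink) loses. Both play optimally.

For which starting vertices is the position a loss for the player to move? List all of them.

Classify positions by backward induction: terminal positions (no move available) are L. From any other position, the mover wins iff some move reaches an L.
Every edge goes from a vertex to one that appears earlier in the order 6, 9, 2, 4, 3, 1, 8, 7, 5, 10, so processing vertices in that order labels each vertex after all of its successors.
6: no outgoing edge → L
9: no outgoing edge → L
2: can move to 6, which is L ⇒ W
4: can move to 9, which is L ⇒ W
3: the only move is to 4(W), a W ⇒ L
1: can move to 3, which is L ⇒ W
8: can move to 3, which is L ⇒ W
7: can move to 9, which is L ⇒ W
5: can move to 9, which is L ⇒ W
10: can move to 6, which is L ⇒ W
Reading off the rows marked L gives the requested list; there are 3 such vertices.

3, 6, 9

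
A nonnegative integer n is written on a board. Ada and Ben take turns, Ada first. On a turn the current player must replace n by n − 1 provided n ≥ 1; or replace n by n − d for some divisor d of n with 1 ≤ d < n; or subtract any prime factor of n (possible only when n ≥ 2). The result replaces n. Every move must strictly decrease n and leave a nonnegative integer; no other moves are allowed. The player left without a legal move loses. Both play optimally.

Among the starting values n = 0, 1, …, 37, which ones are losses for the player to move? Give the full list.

0, 4, 9, 14, 20, 26, 32, 35

Build the W/L table. Terminal = L. A non-terminal position is W if it has a move to some L; otherwise it is L.
n=0: no move → L
n=1: W (go to 0, an L position)
n=2: W (go to 0, an L position)
n=3: W (go to 0, an L position)
n=4: L (options 2(W), 3(W) are all W)
n=5: W (go to 0, an L position)
n=6: W (go to 4, an L position)
n=7: W (go to 0, an L position)
n=8: W (go to 4, an L position)
n=9: L (options 6(W), 8(W) are all W)
n=10: W (go to 9, an L position)
n=11: W (go to 0, an L position)
n=12: W (go to 9, an L position)
n=13: W (go to 0, an L position)
n=14: L (options 7(W), 12(W), 13(W) are all W)
n=15: W (go to 14, an L position)
n=16: W (go to 14, an L position)
n=17: W (go to 0, an L position)
n=18: W (go to 9, an L position)
n=19: W (go to 0, an L position)
n=20: L (options 10(W), 15(W), 16(W), 18(W), 19(W) are all W)
n=21: W (go to 14, an L position)
n=22: W (go to 20, an L position)
n=23: W (go to 0, an L position)
n=24: W (go to 20, an L position)
n=25: W (go to 20, an L position)
n=26: L (options 13(W), 24(W), 25(W) are all W)
n=27: W (go to 26, an L position)
n=28: W (go to 14, an L position)
n=29: W (go to 0, an L position)
n=30: W (go to 20, an L position)
n=31: W (go to 0, an L position)
n=32: L (options 16(W), 24(W), 28(W), 30(W), 31(W) are all W)
n=33: W (go to 32, an L position)
n=34: W (go to 32, an L position)
n=35: L (options 28(W), 30(W), 34(W) are all W)
n=36: W (go to 32, an L position)
n=37: W (go to 0, an L position)
The losing starting values of n are exactly the entries labelled L in this table (8 of them).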